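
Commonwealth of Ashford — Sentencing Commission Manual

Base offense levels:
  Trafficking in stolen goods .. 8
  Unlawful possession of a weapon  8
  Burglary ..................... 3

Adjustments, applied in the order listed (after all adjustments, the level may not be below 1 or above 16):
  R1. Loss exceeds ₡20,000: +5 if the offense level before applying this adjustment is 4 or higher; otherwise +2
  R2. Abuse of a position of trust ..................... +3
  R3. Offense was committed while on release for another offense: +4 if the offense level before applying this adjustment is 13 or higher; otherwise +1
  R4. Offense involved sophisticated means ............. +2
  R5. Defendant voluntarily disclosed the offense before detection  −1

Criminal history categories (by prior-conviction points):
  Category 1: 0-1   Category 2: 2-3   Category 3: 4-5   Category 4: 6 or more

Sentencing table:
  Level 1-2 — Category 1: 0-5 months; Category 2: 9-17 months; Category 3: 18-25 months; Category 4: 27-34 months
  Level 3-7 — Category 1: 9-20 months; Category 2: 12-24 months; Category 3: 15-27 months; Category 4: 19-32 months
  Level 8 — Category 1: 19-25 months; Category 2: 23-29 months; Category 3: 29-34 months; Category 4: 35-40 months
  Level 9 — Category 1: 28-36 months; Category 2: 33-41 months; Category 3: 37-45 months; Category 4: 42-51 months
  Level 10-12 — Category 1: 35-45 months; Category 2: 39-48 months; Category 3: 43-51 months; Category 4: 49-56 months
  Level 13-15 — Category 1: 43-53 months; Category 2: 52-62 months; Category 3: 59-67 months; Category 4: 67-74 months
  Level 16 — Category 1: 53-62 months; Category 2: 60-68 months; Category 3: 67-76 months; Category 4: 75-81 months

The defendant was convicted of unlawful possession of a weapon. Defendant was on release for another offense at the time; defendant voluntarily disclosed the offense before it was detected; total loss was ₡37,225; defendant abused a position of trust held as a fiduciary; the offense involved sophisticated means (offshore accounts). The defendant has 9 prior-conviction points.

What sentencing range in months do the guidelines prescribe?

Base offense level for unlawful possession of a weapon: 8.
R1 applies (level before this adjustment is 8 ≥ 4, so +5): 8 + 5 = 13.
R2 applies: 13 + 3 = 16.
R3 applies (level before this adjustment is 16 ≥ 13, so +4): 16 + 4 = 20.
R4 applies: 20 + 2 = 22.
R5 applies: 22 − 1 = 21.
Level 21 exceeds the maximum of 16; capped at 16.
Final offense level: 16.
Criminal history: 9 prior points → Category 4 (6+).
Level 16 falls in the 16 band.
Grid: Level 16 × Category 4 = 75-81 months.

75-81 months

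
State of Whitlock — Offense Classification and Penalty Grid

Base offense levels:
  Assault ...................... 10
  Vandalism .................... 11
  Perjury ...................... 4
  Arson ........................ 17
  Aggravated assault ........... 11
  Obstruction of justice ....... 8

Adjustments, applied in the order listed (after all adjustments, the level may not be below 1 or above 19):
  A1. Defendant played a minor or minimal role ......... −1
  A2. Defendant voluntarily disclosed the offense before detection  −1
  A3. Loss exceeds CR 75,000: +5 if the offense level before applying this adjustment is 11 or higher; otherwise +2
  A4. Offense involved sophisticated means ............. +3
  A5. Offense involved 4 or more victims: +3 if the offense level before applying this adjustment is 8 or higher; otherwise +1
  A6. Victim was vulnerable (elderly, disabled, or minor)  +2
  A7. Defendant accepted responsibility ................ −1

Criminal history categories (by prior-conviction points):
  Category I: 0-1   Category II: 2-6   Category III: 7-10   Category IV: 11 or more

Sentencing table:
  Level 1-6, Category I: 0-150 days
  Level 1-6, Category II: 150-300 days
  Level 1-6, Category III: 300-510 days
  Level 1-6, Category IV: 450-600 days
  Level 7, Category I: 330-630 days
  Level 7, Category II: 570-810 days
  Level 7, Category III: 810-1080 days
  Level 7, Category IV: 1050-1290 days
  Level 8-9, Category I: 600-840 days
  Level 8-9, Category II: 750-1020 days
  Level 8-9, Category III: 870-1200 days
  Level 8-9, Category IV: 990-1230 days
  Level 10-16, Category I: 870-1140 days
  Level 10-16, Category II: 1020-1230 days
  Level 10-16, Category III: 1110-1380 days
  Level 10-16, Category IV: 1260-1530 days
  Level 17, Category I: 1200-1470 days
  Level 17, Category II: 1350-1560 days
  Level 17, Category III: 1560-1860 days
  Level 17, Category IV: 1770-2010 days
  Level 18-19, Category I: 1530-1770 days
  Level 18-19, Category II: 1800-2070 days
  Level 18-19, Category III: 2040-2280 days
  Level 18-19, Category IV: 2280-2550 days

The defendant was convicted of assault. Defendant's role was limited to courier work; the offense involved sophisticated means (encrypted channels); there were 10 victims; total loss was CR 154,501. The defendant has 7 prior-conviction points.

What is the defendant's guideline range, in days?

1560-1860 days

Base offense level for assault: 10.
A1 applies: 10 − 1 = 9.
A3 applies (level before this adjustment is 9 < 11, so +2): 9 + 2 = 11.
A4 applies: 11 + 3 = 14.
A5 applies (level before this adjustment is 14 ≥ 8, so +3): 14 + 3 = 17.
Final offense level: 17.
Criminal history: 7 prior points → Category III (7-10).
Level 17 falls in the 17 band.
Grid: Level 17 × Category III = 1560-1860 days.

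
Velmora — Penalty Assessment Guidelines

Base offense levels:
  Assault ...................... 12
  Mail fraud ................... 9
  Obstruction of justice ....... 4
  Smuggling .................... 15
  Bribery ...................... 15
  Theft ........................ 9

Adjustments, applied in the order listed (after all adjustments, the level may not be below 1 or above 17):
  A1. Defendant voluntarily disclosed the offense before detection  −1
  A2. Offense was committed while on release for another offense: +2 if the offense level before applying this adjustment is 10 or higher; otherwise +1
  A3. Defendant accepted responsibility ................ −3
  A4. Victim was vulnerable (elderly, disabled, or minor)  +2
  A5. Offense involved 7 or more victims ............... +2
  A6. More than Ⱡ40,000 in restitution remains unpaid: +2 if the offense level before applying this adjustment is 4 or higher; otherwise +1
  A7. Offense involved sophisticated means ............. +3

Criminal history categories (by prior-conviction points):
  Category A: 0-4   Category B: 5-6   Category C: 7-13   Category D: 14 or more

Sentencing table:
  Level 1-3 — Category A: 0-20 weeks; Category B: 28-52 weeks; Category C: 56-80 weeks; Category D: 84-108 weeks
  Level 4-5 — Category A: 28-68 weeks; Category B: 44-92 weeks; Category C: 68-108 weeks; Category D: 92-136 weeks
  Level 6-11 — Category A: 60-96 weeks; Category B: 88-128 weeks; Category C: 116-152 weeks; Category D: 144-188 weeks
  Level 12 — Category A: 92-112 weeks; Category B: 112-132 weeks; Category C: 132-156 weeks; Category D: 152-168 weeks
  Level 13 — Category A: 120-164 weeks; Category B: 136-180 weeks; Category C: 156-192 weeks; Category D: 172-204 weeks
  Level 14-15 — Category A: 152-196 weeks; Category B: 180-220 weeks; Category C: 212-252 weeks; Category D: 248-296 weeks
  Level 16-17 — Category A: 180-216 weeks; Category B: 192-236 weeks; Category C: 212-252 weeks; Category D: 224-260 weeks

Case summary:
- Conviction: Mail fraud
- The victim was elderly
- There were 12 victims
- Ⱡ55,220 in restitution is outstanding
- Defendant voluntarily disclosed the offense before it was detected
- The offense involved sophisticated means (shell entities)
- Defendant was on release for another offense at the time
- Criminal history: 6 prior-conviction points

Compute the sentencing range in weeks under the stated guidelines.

192-236 weeks

Base offense level for mail fraud: 9.
A1 applies: 9 − 1 = 8.
A2 applies (level before this adjustment is 8 < 10, so +1): 8 + 1 = 9.
A3 does not apply.
A4 applies: 9 + 2 = 11.
A5 applies: 11 + 2 = 13.
A6 applies (level before this adjustment is 13 ≥ 4, so +2): 13 + 2 = 15.
A7 applies: 15 + 3 = 18.
Level 18 exceeds the maximum of 17; capped at 17.
Final offense level: 17.
Criminal history: 6 prior points → Category B (5-6).
Level 17 falls in the 16-17 band.
Grid: Level 16-17 × Category B = 192-236 weeks.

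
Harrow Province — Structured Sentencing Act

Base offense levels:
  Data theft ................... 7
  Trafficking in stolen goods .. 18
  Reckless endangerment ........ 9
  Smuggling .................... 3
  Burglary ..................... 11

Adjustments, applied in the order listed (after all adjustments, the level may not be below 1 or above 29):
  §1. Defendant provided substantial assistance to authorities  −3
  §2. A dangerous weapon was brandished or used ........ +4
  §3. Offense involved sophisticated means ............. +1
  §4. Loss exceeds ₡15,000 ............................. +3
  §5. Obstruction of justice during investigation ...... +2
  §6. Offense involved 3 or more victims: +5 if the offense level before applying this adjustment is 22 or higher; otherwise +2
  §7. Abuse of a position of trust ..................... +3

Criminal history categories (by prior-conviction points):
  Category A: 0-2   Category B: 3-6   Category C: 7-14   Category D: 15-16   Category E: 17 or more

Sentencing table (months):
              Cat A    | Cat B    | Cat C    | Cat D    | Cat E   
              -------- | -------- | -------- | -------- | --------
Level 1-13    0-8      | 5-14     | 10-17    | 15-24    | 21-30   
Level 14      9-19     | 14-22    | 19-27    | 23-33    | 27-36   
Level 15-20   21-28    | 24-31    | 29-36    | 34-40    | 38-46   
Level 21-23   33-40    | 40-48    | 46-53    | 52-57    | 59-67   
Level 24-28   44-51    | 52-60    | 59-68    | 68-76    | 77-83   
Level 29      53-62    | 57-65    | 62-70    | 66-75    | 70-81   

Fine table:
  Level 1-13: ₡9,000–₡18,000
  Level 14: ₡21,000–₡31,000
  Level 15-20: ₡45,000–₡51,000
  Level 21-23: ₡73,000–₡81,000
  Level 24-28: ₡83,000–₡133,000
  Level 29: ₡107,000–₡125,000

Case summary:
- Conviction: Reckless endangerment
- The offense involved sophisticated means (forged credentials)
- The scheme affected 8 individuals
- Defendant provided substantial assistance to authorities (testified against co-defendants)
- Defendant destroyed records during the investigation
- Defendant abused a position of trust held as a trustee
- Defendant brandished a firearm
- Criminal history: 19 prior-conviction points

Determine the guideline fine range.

₡45,000–₡51,000

Base offense level for reckless endangerment: 9.
§1 applies: 9 − 3 = 6.
§2 applies: 6 + 4 = 10.
§3 applies: 10 + 1 = 11.
§4 does not apply.
§5 applies: 11 + 2 = 13.
§6 applies (level before this adjustment is 13 < 22, so +2): 13 + 2 = 15.
§7 applies: 15 + 3 = 18.
Final offense level: 18.
Level 18 falls in the 15-20 band.
Fine table: Level 15-20 → ₡45,000–₡51,000.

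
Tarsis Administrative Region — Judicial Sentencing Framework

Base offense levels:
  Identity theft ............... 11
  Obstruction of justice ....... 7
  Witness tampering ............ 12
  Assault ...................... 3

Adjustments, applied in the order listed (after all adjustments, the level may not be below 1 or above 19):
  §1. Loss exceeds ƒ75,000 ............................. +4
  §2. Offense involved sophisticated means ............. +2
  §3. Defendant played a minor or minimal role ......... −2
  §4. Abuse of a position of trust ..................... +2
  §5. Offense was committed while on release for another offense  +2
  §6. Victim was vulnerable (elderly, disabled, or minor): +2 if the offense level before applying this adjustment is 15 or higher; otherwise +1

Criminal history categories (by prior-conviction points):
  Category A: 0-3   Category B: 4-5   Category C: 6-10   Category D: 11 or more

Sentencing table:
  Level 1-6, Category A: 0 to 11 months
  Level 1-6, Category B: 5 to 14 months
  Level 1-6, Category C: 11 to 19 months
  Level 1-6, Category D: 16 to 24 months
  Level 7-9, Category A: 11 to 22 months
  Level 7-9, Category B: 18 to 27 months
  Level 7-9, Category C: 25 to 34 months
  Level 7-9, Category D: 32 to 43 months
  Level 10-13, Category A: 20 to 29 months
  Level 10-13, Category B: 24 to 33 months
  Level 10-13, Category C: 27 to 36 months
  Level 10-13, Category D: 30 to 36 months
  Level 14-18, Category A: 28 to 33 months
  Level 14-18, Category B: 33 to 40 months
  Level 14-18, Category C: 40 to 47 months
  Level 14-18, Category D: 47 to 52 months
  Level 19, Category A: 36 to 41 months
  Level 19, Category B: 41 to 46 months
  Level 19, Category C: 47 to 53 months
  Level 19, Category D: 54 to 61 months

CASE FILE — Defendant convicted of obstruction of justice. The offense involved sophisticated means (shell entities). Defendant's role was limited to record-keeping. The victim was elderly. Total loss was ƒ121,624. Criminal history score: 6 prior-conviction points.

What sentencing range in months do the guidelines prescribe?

27-36 months

Base offense level for obstruction of justice: 7.
§1 applies: 7 + 4 = 11.
§2 applies: 11 + 2 = 13.
§3 applies: 13 − 2 = 11.
§6 applies (level before this adjustment is 11 < 15, so +1): 11 + 1 = 12.
Final offense level: 12.
Criminal history: 6 prior points → Category C (6-10).
Level 12 falls in the 10-13 band.
Grid: Level 10-13 × Category C = 27-36 months.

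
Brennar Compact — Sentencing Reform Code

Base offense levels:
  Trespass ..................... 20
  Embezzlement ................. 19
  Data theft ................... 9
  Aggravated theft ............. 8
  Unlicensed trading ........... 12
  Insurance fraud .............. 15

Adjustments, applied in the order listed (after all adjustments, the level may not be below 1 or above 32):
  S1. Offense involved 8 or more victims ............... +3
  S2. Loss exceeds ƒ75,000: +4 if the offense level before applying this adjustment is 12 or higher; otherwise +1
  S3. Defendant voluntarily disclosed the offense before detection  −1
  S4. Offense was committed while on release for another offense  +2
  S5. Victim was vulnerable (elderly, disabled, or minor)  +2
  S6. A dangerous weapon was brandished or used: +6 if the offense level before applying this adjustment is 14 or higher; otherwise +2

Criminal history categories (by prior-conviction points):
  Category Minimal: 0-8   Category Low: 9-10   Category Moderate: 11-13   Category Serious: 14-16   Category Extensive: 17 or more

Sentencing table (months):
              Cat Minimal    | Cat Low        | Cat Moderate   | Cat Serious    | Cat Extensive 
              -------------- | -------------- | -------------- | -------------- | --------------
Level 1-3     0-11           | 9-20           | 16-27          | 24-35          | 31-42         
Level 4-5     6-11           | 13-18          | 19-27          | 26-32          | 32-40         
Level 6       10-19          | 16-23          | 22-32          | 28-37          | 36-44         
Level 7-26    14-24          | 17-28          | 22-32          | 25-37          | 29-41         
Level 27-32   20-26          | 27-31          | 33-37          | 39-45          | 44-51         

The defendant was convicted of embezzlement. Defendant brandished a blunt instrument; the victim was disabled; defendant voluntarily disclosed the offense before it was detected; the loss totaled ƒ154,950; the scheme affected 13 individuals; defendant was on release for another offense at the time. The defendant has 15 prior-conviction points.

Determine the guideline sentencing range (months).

39-45 months

Base offense level for embezzlement: 19.
S1 applies: 19 + 3 = 22.
S2 applies (level before this adjustment is 22 ≥ 12, so +4): 22 + 4 = 26.
S3 applies: 26 − 1 = 25.
S4 applies: 25 + 2 = 27.
S5 applies: 27 + 2 = 29.
S6 applies (level before this adjustment is 29 ≥ 14, so +6): 29 + 6 = 35.
Level 35 exceeds the maximum of 32; capped at 32.
Final offense level: 32.
Criminal history: 15 prior points → Category Serious (14-16).
Level 32 falls in the 27-32 band.
Grid: Level 27-32 × Category Serious = 39-45 months.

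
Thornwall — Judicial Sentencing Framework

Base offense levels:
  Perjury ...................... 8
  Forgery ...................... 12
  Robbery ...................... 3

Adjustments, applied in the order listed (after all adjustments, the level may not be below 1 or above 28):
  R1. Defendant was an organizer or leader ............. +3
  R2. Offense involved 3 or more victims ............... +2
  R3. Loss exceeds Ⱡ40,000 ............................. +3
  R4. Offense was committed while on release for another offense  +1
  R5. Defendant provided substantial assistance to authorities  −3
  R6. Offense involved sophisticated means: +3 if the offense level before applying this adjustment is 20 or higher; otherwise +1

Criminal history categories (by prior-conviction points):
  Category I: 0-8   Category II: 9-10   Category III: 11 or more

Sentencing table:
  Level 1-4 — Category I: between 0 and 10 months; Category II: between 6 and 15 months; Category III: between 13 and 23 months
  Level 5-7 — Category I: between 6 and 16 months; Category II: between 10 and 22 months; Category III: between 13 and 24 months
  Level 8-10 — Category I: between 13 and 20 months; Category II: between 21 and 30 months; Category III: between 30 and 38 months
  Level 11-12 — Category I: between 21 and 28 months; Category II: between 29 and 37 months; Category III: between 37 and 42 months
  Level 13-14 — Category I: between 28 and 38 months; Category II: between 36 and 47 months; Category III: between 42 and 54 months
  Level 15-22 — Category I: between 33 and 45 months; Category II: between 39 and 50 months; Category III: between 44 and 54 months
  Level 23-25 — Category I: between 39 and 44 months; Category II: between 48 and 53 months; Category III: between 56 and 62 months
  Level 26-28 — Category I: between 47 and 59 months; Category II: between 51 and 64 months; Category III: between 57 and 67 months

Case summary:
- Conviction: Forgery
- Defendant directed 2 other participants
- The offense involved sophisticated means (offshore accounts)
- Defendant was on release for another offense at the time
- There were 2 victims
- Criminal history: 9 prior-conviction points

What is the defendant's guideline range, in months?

Base offense level for forgery: 12.
R1 applies: 12 + 3 = 15.
R3 does not apply.
R4 applies: 15 + 1 = 16.
R5 does not apply.
R6 applies (level before this adjustment is 16 < 20, so +1): 16 + 1 = 17.
Final offense level: 17.
Criminal history: 9 prior points → Category II (9-10).
Level 17 falls in the 15-22 band.
Grid: Level 15-22 × Category II = 39-50 months.

39-50 months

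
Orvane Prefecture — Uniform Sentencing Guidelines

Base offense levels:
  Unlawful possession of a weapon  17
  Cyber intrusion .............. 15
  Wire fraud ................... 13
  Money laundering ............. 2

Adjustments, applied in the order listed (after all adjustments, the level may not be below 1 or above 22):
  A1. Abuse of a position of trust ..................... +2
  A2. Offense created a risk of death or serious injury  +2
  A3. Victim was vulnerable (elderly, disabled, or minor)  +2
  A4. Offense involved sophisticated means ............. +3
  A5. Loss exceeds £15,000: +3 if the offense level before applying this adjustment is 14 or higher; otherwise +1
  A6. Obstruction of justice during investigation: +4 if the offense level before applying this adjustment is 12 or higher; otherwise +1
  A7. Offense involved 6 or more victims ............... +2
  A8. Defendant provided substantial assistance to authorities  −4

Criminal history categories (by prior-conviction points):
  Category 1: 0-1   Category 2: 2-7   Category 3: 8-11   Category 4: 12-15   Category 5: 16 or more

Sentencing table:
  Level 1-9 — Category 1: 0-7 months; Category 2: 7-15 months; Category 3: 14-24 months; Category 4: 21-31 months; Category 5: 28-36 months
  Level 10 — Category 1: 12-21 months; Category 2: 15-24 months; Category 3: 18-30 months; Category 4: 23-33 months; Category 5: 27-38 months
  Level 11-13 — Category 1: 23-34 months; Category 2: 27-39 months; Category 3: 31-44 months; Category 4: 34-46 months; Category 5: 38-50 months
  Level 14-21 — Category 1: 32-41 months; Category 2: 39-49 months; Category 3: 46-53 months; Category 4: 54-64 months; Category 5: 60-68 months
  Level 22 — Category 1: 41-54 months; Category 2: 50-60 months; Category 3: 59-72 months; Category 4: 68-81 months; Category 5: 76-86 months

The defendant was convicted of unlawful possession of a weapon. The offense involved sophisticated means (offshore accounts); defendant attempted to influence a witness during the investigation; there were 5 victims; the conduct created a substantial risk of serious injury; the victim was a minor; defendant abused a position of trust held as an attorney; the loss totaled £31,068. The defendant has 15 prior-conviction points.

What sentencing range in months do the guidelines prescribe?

Base offense level for unlawful possession of a weapon: 17.
A1 applies: 17 + 2 = 19.
A2 applies: 19 + 2 = 21.
A3 applies: 21 + 2 = 23.
A4 applies: 23 + 3 = 26.
A5 applies (level before this adjustment is 26 ≥ 14, so +3): 26 + 3 = 29.
A6 applies (level before this adjustment is 29 ≥ 12, so +4): 29 + 4 = 33.
A8 does not apply.
Level 33 exceeds the maximum of 22; capped at 22.
Final offense level: 22.
Criminal history: 15 prior points → Category 4 (12-15).
Level 22 falls in the 22 band.
Grid: Level 22 × Category 4 = 68-81 months.

68-81 months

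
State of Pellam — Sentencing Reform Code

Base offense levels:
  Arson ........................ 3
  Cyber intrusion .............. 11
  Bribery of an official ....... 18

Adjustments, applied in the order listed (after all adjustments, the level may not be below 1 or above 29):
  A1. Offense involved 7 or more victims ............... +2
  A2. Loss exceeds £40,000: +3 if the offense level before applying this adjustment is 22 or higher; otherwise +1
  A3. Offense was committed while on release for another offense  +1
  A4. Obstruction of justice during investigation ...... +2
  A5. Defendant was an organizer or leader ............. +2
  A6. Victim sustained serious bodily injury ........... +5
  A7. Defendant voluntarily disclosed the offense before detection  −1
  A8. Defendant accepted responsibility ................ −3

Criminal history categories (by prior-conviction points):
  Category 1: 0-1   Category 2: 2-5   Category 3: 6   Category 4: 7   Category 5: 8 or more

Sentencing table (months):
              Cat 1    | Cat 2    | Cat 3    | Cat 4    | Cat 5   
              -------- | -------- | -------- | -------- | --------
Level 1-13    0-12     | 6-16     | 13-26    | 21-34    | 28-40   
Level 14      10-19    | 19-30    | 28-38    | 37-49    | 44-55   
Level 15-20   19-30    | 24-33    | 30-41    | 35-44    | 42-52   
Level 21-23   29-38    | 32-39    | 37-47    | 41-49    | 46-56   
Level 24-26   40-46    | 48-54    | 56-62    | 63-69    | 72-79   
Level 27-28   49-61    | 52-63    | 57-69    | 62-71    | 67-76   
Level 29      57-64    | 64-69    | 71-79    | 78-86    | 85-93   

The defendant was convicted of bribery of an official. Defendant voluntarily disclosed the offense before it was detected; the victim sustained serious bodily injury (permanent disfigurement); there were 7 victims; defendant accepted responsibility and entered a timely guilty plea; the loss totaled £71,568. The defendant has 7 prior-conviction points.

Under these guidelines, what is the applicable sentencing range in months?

41-49 months

Base offense level for bribery of an official: 18.
A1 applies: 18 + 2 = 20.
A2 applies (level before this adjustment is 20 < 22, so +1): 20 + 1 = 21.
A5 does not apply.
A6 applies: 21 + 5 = 26.
A7 applies: 26 − 1 = 25.
A8 applies: 25 − 3 = 22.
Final offense level: 22.
Criminal history: 7 prior points → Category 4 (7).
Level 22 falls in the 21-23 band.
Grid: Level 21-23 × Category 4 = 41-49 months.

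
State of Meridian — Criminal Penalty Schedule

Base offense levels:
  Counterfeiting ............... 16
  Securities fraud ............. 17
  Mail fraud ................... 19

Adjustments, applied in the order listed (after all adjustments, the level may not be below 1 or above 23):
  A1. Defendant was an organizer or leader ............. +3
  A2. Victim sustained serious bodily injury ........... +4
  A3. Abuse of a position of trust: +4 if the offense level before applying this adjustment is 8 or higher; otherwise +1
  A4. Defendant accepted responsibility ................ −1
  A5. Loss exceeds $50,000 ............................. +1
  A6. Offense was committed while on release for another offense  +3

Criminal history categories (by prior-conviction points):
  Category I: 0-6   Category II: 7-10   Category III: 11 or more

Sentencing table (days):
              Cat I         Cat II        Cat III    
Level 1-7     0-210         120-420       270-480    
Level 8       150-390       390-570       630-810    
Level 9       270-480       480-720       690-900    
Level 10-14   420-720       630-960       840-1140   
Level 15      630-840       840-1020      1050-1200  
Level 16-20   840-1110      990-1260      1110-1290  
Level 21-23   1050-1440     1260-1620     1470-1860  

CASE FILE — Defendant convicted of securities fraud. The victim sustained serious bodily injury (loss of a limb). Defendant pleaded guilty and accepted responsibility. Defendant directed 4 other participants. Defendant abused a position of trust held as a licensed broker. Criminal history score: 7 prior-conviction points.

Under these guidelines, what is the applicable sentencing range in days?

Base offense level for securities fraud: 17.
A1 applies: 17 + 3 = 20.
A2 applies: 20 + 4 = 24.
A3 applies (level before this adjustment is 24 ≥ 8, so +4): 24 + 4 = 28.
A4 applies: 28 − 1 = 27.
A5 does not apply.
Level 27 exceeds the maximum of 23; capped at 23.
Final offense level: 23.
Criminal history: 7 prior points → Category II (7-10).
Level 23 falls in the 21-23 band.
Grid: Level 21-23 × Category II = 1260-1620 days.

1260-1620 days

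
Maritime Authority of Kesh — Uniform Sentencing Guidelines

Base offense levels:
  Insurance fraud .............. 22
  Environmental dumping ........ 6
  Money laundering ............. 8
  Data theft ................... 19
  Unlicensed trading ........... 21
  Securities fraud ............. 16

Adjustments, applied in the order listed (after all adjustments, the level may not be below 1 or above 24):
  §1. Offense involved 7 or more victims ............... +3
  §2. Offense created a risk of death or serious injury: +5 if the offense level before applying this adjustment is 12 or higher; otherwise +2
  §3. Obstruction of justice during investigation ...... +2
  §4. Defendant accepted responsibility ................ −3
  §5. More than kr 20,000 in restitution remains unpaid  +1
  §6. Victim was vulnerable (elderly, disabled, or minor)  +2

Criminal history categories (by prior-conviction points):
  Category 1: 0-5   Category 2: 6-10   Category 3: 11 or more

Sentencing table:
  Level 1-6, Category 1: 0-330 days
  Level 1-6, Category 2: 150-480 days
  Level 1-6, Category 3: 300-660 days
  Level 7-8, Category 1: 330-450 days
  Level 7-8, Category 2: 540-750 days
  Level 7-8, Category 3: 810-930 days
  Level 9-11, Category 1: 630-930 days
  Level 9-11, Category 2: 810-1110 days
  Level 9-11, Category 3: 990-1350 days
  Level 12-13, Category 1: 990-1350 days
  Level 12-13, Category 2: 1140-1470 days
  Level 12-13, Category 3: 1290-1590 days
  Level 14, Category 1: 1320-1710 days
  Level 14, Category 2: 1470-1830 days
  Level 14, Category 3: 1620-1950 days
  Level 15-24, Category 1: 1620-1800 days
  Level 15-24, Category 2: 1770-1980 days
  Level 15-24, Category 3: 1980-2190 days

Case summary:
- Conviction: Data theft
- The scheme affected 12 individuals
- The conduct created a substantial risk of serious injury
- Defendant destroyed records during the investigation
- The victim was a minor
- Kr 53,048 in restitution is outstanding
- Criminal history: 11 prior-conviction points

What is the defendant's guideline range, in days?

1980-2190 days

Base offense level for data theft: 19.
§1 applies: 19 + 3 = 22.
§2 applies (level before this adjustment is 22 ≥ 12, so +5): 22 + 5 = 27.
§3 applies: 27 + 2 = 29.
§4 does not apply.
§5 applies: 29 + 1 = 30.
§6 applies: 30 + 2 = 32.
Level 32 exceeds the maximum of 24; capped at 24.
Final offense level: 24.
Criminal history: 11 prior points → Category 3 (11+).
Level 24 falls in the 15-24 band.
Grid: Level 15-24 × Category 3 = 1980-2190 days.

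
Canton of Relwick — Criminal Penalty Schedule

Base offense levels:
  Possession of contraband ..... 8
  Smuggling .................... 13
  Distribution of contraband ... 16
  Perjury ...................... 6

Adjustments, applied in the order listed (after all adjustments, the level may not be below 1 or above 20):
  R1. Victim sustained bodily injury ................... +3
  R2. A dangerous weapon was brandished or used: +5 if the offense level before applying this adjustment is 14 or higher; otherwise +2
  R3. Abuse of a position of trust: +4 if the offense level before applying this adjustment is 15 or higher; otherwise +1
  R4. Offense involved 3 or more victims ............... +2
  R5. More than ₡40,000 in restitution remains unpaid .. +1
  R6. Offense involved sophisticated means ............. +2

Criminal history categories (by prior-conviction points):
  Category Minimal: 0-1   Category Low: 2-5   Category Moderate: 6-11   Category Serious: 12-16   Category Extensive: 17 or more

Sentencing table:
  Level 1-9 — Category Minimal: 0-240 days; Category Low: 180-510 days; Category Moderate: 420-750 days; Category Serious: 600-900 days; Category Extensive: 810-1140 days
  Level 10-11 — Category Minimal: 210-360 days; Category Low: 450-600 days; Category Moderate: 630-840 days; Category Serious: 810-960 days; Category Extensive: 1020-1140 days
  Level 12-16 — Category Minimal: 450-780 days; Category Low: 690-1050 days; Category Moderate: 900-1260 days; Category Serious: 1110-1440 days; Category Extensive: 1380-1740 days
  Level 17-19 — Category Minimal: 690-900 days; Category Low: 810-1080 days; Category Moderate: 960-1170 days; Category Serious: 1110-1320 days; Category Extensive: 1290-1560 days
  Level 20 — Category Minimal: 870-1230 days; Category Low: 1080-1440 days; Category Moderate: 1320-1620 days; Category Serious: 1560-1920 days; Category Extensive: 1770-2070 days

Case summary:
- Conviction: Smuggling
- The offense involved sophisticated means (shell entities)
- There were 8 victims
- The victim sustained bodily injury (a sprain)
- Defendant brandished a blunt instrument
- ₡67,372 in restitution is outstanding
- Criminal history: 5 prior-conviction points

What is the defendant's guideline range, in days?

Base offense level for smuggling: 13.
R1 applies: 13 + 3 = 16.
R2 applies (level before this adjustment is 16 ≥ 14, so +5): 16 + 5 = 21.
R4 applies: 21 + 2 = 23.
R5 applies: 23 + 1 = 24.
R6 applies: 24 + 2 = 26.
Level 26 exceeds the maximum of 20; capped at 20.
Final offense level: 20.
Criminal history: 5 prior points → Category Low (2-5).
Level 20 falls in the 20 band.
Grid: Level 20 × Category Low = 1080-1440 days.

1080-1440 days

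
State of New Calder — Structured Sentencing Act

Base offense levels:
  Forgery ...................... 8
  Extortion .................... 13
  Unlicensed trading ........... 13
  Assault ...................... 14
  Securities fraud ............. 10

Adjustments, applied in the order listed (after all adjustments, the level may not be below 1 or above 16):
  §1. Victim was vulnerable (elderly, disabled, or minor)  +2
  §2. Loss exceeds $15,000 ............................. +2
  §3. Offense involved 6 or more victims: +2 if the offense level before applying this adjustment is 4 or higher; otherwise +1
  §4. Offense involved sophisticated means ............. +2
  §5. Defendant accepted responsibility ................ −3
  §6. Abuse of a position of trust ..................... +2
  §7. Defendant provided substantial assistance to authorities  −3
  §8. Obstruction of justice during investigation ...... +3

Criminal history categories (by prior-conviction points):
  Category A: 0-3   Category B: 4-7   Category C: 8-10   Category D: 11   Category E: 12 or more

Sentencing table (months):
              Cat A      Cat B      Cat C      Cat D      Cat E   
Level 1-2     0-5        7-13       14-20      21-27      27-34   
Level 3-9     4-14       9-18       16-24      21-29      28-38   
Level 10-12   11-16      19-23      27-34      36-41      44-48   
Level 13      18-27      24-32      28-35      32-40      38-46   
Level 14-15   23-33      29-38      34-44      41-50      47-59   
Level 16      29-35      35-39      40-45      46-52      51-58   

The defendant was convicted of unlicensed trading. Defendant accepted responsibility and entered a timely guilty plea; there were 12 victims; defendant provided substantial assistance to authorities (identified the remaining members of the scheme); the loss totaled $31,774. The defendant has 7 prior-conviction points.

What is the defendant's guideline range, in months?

19-23 months

Base offense level for unlicensed trading: 13.
§2 applies: 13 + 2 = 15.
§3 applies (level before this adjustment is 15 ≥ 4, so +2): 15 + 2 = 17.
§4 does not apply.
§5 applies: 17 − 3 = 14.
§6 does not apply.
§7 applies: 14 − 3 = 11.
Final offense level: 11.
Criminal history: 7 prior points → Category B (4-7).
Level 11 falls in the 10-12 band.
Grid: Level 10-12 × Category B = 19-23 months.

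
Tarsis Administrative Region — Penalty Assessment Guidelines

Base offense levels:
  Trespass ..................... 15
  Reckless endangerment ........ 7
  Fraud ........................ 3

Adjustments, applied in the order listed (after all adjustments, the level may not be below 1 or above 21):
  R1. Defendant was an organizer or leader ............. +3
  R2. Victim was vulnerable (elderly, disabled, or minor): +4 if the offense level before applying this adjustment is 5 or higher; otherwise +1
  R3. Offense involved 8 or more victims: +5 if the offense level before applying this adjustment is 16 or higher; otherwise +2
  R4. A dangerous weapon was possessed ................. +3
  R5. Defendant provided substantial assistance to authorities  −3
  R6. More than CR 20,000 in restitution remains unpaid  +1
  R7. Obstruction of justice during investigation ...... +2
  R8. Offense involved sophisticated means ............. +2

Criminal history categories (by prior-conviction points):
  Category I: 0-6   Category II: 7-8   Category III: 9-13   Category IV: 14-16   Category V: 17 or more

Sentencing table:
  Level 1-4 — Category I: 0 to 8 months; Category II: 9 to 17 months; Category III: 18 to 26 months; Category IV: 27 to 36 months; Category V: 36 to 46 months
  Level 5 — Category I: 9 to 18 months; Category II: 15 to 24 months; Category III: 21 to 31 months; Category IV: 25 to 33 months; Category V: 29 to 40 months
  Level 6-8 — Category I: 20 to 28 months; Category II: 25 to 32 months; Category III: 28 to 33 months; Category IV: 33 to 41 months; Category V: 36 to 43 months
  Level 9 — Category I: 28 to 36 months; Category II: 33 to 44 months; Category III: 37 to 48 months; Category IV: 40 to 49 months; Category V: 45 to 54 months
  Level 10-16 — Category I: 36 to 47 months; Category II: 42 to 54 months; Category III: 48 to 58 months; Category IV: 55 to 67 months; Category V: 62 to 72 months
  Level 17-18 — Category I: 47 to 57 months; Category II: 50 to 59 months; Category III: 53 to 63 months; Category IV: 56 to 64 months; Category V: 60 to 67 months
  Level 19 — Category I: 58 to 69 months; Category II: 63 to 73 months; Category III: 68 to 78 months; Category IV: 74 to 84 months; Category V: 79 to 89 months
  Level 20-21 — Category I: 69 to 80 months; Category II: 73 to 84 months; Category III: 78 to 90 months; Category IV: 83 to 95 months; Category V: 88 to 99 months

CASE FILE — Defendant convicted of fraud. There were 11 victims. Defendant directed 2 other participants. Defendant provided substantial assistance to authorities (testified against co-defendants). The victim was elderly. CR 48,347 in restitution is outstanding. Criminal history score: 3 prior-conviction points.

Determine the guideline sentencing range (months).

Base offense level for fraud: 3.
R1 applies: 3 + 3 = 6.
R2 applies (level before this adjustment is 6 ≥ 5, so +4): 6 + 4 = 10.
R3 applies (level before this adjustment is 10 < 16, so +2): 10 + 2 = 12.
R5 applies: 12 − 3 = 9.
R6 applies: 9 + 1 = 10.
R7 does not apply.
Final offense level: 10.
Criminal history: 3 prior points → Category I (0-6).
Level 10 falls in the 10-16 band.
Grid: Level 10-16 × Category I = 36-47 months.

36-47 months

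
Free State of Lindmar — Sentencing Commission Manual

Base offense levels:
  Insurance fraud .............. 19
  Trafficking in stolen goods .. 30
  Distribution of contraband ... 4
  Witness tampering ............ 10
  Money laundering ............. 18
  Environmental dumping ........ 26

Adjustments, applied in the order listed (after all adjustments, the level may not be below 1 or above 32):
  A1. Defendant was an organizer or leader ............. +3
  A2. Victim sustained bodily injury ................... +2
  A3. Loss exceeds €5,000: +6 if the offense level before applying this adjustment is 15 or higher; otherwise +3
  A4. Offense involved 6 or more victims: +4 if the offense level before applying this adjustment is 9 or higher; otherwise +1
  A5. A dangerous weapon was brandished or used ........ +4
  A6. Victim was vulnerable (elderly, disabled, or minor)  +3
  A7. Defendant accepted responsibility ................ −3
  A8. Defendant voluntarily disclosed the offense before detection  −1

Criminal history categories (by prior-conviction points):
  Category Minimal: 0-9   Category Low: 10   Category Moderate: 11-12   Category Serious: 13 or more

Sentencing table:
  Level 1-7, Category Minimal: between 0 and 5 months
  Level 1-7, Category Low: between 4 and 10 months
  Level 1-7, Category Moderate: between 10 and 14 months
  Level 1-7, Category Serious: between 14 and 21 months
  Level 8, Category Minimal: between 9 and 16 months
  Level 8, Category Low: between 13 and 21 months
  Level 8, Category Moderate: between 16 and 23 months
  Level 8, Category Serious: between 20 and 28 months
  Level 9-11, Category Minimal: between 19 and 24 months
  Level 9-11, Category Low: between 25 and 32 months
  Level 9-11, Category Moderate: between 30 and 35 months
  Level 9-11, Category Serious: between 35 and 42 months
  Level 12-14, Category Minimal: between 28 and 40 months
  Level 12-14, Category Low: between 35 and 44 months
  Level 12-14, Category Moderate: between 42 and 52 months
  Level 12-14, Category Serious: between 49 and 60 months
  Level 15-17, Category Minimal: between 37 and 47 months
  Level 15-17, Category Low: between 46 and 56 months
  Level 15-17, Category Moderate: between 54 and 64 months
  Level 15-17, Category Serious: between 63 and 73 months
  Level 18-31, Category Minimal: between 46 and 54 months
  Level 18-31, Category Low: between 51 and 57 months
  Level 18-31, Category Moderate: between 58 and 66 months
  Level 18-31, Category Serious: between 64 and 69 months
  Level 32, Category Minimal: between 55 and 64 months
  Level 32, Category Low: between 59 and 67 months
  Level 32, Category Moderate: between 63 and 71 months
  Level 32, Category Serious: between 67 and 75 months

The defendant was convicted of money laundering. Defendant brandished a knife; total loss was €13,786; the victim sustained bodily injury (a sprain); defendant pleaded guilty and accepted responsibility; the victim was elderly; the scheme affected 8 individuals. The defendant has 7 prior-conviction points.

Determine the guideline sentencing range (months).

Base offense level for money laundering: 18.
A2 applies: 18 + 2 = 20.
A3 applies (level before this adjustment is 20 ≥ 15, so +6): 20 + 6 = 26.
A4 applies (level before this adjustment is 26 ≥ 9, so +4): 26 + 4 = 30.
A5 applies: 30 + 4 = 34.
A6 applies: 34 + 3 = 37.
A7 applies: 37 − 3 = 34.
A8 does not apply.
Level 34 exceeds the maximum of 32; capped at 32.
Final offense level: 32.
Criminal history: 7 prior points → Category Minimal (0-9).
Level 32 falls in the 32 band.
Grid: Level 32 × Category Minimal = 55-64 months.

55-64 months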